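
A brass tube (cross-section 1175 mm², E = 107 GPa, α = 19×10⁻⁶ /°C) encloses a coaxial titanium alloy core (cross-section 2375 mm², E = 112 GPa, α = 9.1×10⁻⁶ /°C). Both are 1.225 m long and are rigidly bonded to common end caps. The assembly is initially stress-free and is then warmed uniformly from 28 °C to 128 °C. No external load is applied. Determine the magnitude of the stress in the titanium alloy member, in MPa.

The brass has the larger α, so on heating it would change length more than the titanium alloy if both were free. The rigid plates force a common final length, so the brass is put into compression and the titanium alloy into tension, with equal and opposite forces P (no external load).
Compatibility of the two members (thermal + elastic change equal): (α₁ − α₂)ΔT = P·[1/(A₁E₁) + 1/(A₂E₂)].
|α₁ − α₂|·ΔT = 9.9×10⁻⁶ × 100 = 0.00099.
1/(A₁E₁) + 1/(A₂E₂) = 1/(1175×107×10³) + 1/(2375×112×10³) = 1.171×10⁻⁸ N⁻¹.
So P = 0.00099 / 1.171×10⁻⁸ = 84.52 kN.
σ_{titanium alloy} = P/A₂ = 84520/2375 = 35.59 MPa, tensile.

σ ≈ 35.6 MPa (tensile)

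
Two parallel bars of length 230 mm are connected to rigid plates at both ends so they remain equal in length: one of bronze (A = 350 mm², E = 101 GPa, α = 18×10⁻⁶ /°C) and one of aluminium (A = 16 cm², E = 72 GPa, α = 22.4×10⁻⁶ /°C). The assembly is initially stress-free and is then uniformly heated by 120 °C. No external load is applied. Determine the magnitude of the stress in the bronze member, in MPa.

σ ≈ 40.8 MPa (tensile)

Both members must finish at the same length. With the larger α, the aluminium tends to over-expand; the plates restrain it, putting the aluminium in compression and the bronze in tension. With no external load the two internal forces are equal and opposite, magnitude P.
Setting the final lengths equal and cancelling L: (α₁ − α₂)ΔT = P/(A₁E₁) + P/(A₂E₂).
|α₁ − α₂|·ΔT = 4.4×10⁻⁶ × 120 = 0.000528.
1/(A₁E₁) + 1/(A₂E₂) = 1/(350×101×10³) + 1/(1600×72×10³) = 3.697×10⁻⁸ N⁻¹.
P = 0.000528 / 3.697×10⁻⁸ = 14280 N = 14.28 kN.
σ_{bronze} = P/A₁ = 14280/350 = 40.81 MPa, tensile.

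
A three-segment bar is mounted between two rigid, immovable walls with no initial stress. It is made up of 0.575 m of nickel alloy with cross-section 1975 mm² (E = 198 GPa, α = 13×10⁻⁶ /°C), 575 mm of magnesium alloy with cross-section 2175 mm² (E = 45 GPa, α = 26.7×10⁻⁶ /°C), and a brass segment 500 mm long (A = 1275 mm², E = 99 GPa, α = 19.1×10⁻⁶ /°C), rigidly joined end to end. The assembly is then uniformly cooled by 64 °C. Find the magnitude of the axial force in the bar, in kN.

Free thermal contraction of the whole bar: Σ αᵢΔT Lᵢ = 13×10⁻⁶×64×575 + 26.7×10⁻⁶×64×575 + 19.1×10⁻⁶×64×500 = 2.072 mm.
The rigid supports impose zero overall length change; the single axial force P common to all segments must satisfy P Σ Lᵢ/(AᵢEᵢ) = δ_free.
Σ Lᵢ/(AᵢEᵢ) = 575/(1975×198×10³) + 575/(2175×45×10³) + 500/(1275×99×10³) = 1.131×10⁻⁵ mm/N.
P = 2.072 / 1.131×10⁻⁵ = 183300 N = 183.3 kN, tensile.

P ≈ 183 kN (tensile)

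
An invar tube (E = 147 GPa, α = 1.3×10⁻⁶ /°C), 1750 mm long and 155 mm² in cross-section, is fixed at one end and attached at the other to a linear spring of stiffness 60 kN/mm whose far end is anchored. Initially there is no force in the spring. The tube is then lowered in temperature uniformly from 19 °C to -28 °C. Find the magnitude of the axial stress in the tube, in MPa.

If the spring were absent the tube would shorten by αΔT L = 1.3×10⁻⁶ × 47 × 1750 = 0.1069 mm.
Let P be the tensile force in the spring. The tube extends elastically by PL/(AE) and the spring stretches by P/k; together these equal δ_free.
P [ L/(AE) + 1/k ] = δ_free → P [ 1750/(155×147×10³) + 1/(60×10³) ] = 0.1069.
P = 0.1069 / 9.347×10⁻⁵ = 1144 N.
σ = P/A = 1144/155 = 7.38 MPa.

σ ≈ 7.38 MPa (tensile)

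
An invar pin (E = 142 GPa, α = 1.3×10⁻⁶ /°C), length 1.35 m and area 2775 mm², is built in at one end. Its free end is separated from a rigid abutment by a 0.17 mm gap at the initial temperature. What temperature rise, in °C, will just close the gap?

Contact occurs when the free expansion equals the gap: αΔT L = 0.17 mm.
ΔT = 0.17 / (1.3×10⁻⁶ × 1350) = 96.87 °C.

ΔT ≈ 96.9 °C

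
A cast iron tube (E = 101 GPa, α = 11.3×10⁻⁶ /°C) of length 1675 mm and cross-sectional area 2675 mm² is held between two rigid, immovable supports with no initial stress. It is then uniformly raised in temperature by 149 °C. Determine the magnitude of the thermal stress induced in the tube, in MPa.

Because both ends are immovable the net strain is zero, and the suppressed thermal strain is αΔT = 11.3×10⁻⁶ × 149 = 1683.7×10⁻⁶.
σ = EαΔT = 101×10³ × 11.3×10⁻⁶ × 149 = 170.1 MPa (compressive; the tube is trying to expand).

σ ≈ 170 MPa (compressive)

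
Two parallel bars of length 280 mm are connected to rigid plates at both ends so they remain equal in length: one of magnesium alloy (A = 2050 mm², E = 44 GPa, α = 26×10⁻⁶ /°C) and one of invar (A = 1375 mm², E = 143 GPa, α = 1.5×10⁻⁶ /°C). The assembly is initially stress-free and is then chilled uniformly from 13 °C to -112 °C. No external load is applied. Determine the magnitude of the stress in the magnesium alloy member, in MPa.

Equilibrium of a rigid end plate with no external load gives equal and opposite internal forces ±P in the two members. Since α_{magnesium alloy} > α_{invar}, cooling drives the magnesium alloy into tension and the invar into compression.
Equating the net (thermal + elastic) strains gives |α₁ − α₂|·ΔT = P·[1/(A₁E₁) + 1/(A₂E₂)].
|α₁ − α₂|·ΔT = 24.5×10⁻⁶ × 125 = 0.003063.
1/(A₁E₁) + 1/(A₂E₂) = 1/(2050×44×10³) + 1/(1375×143×10³) = 1.617×10⁻⁸ N⁻¹.
So P = 0.003063 / 1.617×10⁻⁸ = 189.4 kN.
σ_{magnesium alloy} = P/A₁ = 189400/2050 = 92.37 MPa, tensile.

σ ≈ 92.4 MPa (tensile)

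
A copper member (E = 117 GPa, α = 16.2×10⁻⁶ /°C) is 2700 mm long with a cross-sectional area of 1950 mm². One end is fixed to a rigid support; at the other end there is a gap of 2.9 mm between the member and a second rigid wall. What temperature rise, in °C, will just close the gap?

ΔT ≈ 66.3 °C

Contact occurs when the free expansion equals the gap: αΔT L = 2.9 mm.
So ΔT = g/(αL) = 2.9/(16.2×10⁻⁶ × 2700) = 66.3 °C.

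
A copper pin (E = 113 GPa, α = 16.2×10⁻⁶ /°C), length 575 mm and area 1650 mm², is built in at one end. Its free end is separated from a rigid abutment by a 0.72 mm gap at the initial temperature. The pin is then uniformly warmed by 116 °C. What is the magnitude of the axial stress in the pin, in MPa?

σ ≈ 70.9 MPa (compressive)

If the wall were absent the pin would grow by αΔT L = 16.2×10⁻⁶ × 116 × 575 = 1.081 mm.
This exceeds the 0.72 mm gap, so the wall pushes back. The portion of expansion that must be recovered elastically is δ_free − gap = 1.081 − 0.72 = 0.3605 mm.
So σ = E(δ_free − g)/L = 113×10³ × 0.3605/575 = 70.85 MPa.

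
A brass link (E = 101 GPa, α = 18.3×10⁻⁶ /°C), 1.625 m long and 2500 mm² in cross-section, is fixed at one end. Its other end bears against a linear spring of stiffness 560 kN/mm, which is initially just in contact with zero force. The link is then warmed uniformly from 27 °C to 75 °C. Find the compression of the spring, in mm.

δ ≈ 0.31 mm

Free thermal expansion: δ_free = αΔT L = 18.3×10⁻⁶ × 48 × 1625 = 1.427 mm.
With a force P in the spring, the elastic change of the link is PL/(AE) and that of the spring is P/k; compatibility requires their sum to equal δ_free.
So P = δ_free / [L/(AE) + 1/k] = 1.427 / [ 1625/(2500×101×10³) + 1/(560×10³) ].
P = 1.427 / 8.221×10⁻⁶ = 173600 N.
Spring compression = P/k = 173600/(560×10³) = 0.31 mm.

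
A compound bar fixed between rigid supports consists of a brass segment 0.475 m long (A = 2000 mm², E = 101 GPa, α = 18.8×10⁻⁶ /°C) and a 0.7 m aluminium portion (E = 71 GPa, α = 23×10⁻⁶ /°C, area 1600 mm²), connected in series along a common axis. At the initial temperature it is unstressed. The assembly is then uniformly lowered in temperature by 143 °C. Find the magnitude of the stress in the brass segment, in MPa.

σ ≈ 210 MPa (tensile)

If the supports were absent, the total length change would be Σ αᵢΔT Lᵢ = 18.8×10⁻⁶×143×475 + 23×10⁻⁶×143×700 = 3.579 mm.
Since the ends are fixed, an axial force P builds up, equal in every segment, with P · Σ Lᵢ/(AᵢEᵢ) = δ_free.
Σ Lᵢ/(AᵢEᵢ) = 475/(2000×101×10³) + 700/(1600×71×10³) = 8.513×10⁻⁶ mm/N.
Hence P = δ_free / Σ(L/AE) = 3.579/8.513×10⁻⁶ = 420.4 kN (tensile).
σ_{brass} = P / A = 420400 / 2000 = 210.2 MPa.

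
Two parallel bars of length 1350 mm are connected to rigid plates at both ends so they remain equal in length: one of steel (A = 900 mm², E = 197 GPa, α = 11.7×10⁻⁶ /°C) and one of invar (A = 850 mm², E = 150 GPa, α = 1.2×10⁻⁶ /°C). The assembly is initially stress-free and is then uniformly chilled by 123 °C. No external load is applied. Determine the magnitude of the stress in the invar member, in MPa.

The steel has the larger α, so on cooling it would change length more than the invar if both were free. The rigid plates force a common final length, so the steel is put into tension and the invar into compression, with equal and opposite forces P (no external load).
Equating the net (thermal + elastic) strains gives |α₁ − α₂|·ΔT = P·[1/(A₁E₁) + 1/(A₂E₂)].
|α₁ − α₂|·ΔT = 10.5×10⁻⁶ × 123 = 0.001291.
1/(A₁E₁) + 1/(A₂E₂) = 1/(900×197×10³) + 1/(850×150×10³) = 1.348×10⁻⁸ N⁻¹.
P = 0.001291 / 1.348×10⁻⁸ = 95790 N = 95.79 kN.
σ_{invar} = P/A₂ = 95790/850 = 112.7 MPa, compressive.

σ ≈ 113 MPa (compressive)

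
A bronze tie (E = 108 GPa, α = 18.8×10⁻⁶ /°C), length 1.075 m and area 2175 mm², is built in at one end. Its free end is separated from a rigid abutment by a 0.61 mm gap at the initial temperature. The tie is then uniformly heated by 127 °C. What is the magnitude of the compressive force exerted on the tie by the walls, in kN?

P ≈ 428 kN

Free thermal elongation = αΔT L = 18.8×10⁻⁶ × 127 × 1075 = 2.567 mm.
The gap closes (δ_free > 0.61 mm) and the wall then resists a further 2.567 − 0.61 = 1.957 mm of expansion.
Compatibility: PL/(AE) = 1.957 mm, so σ = P/A = E × (1.957/1075) = 196.6 MPa.
Force on the wall = σA = 196.6 × 2175 mm² = 427.6 kN.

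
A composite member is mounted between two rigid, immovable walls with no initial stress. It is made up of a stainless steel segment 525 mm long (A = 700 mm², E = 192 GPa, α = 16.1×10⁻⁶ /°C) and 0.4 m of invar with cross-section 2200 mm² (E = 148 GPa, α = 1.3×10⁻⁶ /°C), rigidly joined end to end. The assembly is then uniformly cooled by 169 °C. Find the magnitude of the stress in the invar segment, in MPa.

σ ≈ 134 MPa (tensile)

With the walls removed the bar would change length by δ_free = Σ αᵢΔT Lᵢ = 16.1×10⁻⁶×169×525 + 1.3×10⁻⁶×169×400 = 1.516 mm.
Since the ends are fixed, an axial force P builds up, equal in every segment, with P · Σ Lᵢ/(AᵢEᵢ) = δ_free.
Σ Lᵢ/(AᵢEᵢ) = 525/(700×192×10³) + 400/(2200×148×10³) = 5.135×10⁻⁶ mm/N.
P = 1.516 / 5.135×10⁻⁶ = 295300 N = 295.3 kN, tensile.
σ_{invar} = P / A = 295300 / 2200 = 134.2 MPa.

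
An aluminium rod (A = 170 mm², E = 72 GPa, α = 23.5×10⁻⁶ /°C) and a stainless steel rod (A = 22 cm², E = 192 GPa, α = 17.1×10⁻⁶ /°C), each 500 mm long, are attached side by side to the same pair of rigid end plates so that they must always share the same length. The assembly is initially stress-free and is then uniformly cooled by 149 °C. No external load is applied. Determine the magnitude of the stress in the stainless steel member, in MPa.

Both members must finish at the same length. With the larger α, the aluminium tends to over-contract; the plates restrain it, putting the aluminium in tension and the stainless steel in compression. With no external load the two internal forces are equal and opposite, magnitude P.
Setting the final lengths equal and cancelling L: (α₁ − α₂)ΔT = P/(A₁E₁) + P/(A₂E₂).
|α₁ − α₂|·ΔT = 6.4×10⁻⁶ × 149 = 0.0009536.
1/(A₁E₁) + 1/(A₂E₂) = 1/(170×72×10³) + 1/(2200×192×10³) = 8.407×10⁻⁸ N⁻¹.
P = 0.0009536 / 8.407×10⁻⁸ = 11340 N = 11.34 kN.
σ_{stainless steel} = P/A₂ = 11340/2200 = 5.156 MPa, compressive.

σ ≈ 5.16 MPa (compressive)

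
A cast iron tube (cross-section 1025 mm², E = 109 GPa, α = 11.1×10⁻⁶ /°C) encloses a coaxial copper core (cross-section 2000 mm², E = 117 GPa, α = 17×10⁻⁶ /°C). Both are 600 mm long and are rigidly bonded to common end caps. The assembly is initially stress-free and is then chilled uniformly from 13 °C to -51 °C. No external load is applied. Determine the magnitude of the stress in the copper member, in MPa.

The copper has the larger α, so on cooling it would change length more than the cast iron if both were free. The rigid plates force a common final length, so the copper is put into tension and the cast iron into compression, with equal and opposite forces P (no external load).
Compatibility of the two members (thermal + elastic change equal): (α₁ − α₂)ΔT = P·[1/(A₁E₁) + 1/(A₂E₂)].
|α₁ − α₂|·ΔT = 5.9×10⁻⁶ × 64 = 0.0003776.
1/(A₁E₁) + 1/(A₂E₂) = 1/(1025×109×10³) + 1/(2000×117×10³) = 1.322×10⁻⁸ N⁻¹.
P = 0.0003776 / 1.322×10⁻⁸ = 28550 N = 28.55 kN.
σ_{copper} = P/A₂ = 28550/2000 = 14.28 MPa, tensile.

σ ≈ 14.3 MPa (tensile)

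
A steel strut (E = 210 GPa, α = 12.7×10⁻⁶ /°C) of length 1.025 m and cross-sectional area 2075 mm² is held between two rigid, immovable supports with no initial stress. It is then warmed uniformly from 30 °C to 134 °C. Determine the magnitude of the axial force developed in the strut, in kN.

With zero net strain, σ = E·αΔT = 210 GPa × 12.7×10⁻⁶ × 104 = 277.4 MPa.
Then P = σA = 277.4 × 2075 mm² = 575.5 kN, compressive.

P ≈ 576 kN (compressive)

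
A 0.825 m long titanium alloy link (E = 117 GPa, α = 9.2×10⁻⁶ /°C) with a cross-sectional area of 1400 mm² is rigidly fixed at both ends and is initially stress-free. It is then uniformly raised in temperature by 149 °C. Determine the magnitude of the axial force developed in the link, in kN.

P ≈ 225 kN (compressive)

The ends cannot move, so σ = EαΔT = 117×10³ × 9.2×10⁻⁶ × 149 = 160.4 MPa.
Then P = σA = 160.4 × 1400 mm² = 224.5 kN, compressive.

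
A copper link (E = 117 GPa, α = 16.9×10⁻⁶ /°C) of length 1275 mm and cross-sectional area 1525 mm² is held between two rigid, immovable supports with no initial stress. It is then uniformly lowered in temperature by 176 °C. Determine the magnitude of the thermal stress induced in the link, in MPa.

Because both ends are immovable the net strain is zero, and the suppressed thermal strain is αΔT = 16.9×10⁻⁶ × 176 = 2974.4×10⁻⁶.
The stress required to suppress this strain is σ = Eε = 117×10³ × 2974.4×10⁻⁶ = 348 MPa, tensile since the link is trying to contract.

σ ≈ 348 MPa (tensile)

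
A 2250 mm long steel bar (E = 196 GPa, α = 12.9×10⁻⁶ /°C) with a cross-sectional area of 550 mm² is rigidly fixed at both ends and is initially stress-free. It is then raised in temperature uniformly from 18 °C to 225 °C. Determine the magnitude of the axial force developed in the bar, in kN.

The ends cannot move, so σ = EαΔT = 196×10³ × 12.9×10⁻⁶ × 207 = 523.4 MPa.
Axial force P = σA = 523.4 × 550 = 287900 N = 287.9 kN, compressive.

P ≈ 288 kN (compressive)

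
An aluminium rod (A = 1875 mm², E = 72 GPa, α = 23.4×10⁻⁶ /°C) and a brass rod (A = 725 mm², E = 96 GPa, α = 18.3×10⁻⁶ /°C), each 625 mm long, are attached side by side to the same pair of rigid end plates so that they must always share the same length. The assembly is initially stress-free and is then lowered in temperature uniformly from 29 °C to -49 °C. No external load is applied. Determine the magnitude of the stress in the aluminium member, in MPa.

σ ≈ 9.74 MPa (tensile)

Both members must finish at the same length. With the larger α, the aluminium tends to over-contract; the plates restrain it, putting the aluminium in tension and the brass in compression. With no external load the two internal forces are equal and opposite, magnitude P.
Setting the final lengths equal and cancelling L: (α₁ − α₂)ΔT = P/(A₁E₁) + P/(A₂E₂).
|α₁ − α₂|·ΔT = 5.1×10⁻⁶ × 78 = 0.0003978.
1/(A₁E₁) + 1/(A₂E₂) = 1/(1875×72×10³) + 1/(725×96×10³) = 2.178×10⁻⁸ N⁻¹.
P = 0.0003978 / 2.178×10⁻⁸ = 18270 N = 18.27 kN.
σ_{aluminium} = P/A₁ = 18270/1875 = 9.743 MPa, tensile.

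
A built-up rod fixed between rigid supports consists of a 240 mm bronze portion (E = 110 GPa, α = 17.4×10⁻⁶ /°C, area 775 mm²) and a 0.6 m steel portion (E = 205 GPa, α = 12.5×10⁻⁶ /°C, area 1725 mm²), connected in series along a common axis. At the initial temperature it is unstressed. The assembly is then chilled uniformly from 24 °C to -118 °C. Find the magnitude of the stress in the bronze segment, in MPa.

With the walls removed the bar would change length by δ_free = Σ αᵢΔT Lᵢ = 17.4×10⁻⁶×142×240 + 12.5×10⁻⁶×142×600 = 1.658 mm.
The walls prevent any net length change, so an axial force P (same in every segment) develops. Compatibility: P · Σ Lᵢ/(AᵢEᵢ) = δ_free.
The series flexibility is Σ Lᵢ/(AᵢEᵢ) = 240/(775×110×10³) + 600/(1725×205×10³) = 4.512×10⁻⁶ mm/N.
Hence P = δ_free / Σ(L/AE) = 1.658/4.512×10⁻⁶ = 367.5 kN (tensile).
σ_{bronze} = P / A = 367500 / 775 = 474.1 MPa.

σ ≈ 474 MPa (tensile)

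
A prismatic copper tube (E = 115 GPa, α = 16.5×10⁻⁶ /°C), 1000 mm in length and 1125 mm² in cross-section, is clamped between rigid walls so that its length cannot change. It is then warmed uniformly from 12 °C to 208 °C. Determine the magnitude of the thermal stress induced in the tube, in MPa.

The supports are rigid, so the total axial strain is zero. The restrained thermal strain is ε = αΔT = 16.5×10⁻⁶ × 196 = 3234×10⁻⁶.
σ = EαΔT = 115×10³ × 16.5×10⁻⁶ × 196 = 371.9 MPa (compressive; the tube is trying to expand).

σ ≈ 372 MPa (compressive)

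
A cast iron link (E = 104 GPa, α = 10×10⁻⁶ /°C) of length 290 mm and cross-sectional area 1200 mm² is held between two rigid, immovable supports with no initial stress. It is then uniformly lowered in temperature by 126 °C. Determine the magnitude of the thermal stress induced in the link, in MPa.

σ ≈ 131 MPa (tensile)

Because both ends are immovable the net strain is zero, and the suppressed thermal strain is αΔT = 10×10⁻⁶ × 126 = 1260×10⁻⁶.
The stress required to suppress this strain is σ = Eε = 104×10³ × 1260×10⁻⁶ = 131 MPa, tensile since the link is trying to contract.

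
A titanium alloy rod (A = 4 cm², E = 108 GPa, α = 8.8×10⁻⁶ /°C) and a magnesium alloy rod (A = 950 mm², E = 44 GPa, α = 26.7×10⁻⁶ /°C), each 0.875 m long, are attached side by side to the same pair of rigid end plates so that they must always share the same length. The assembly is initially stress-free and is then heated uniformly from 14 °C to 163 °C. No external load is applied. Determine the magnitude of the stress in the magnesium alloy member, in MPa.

Equilibrium of a rigid end plate with no external load gives equal and opposite internal forces ±P in the two members. Since α_{magnesium alloy} > α_{titanium alloy}, heating drives the magnesium alloy into compression and the titanium alloy into tension.
Equating the net (thermal + elastic) strains gives |α₁ − α₂|·ΔT = P·[1/(A₁E₁) + 1/(A₂E₂)].
|α₁ − α₂|·ΔT = 17.9×10⁻⁶ × 149 = 0.002667.
1/(A₁E₁) + 1/(A₂E₂) = 1/(400×108×10³) + 1/(950×44×10³) = 4.707×10⁻⁸ N⁻¹.
So P = 0.002667 / 4.707×10⁻⁸ = 56.66 kN.
σ_{magnesium alloy} = P/A₂ = 56660/950 = 59.64 MPa, compressive.

σ ≈ 59.6 MPa (compressive)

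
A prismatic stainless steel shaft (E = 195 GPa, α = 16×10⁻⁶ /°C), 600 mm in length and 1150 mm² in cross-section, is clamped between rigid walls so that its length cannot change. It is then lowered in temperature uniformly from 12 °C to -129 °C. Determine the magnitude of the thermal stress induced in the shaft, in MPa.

σ ≈ 440 MPa (tensile)

The supports are rigid, so the total axial strain is zero. The restrained thermal strain is ε = αΔT = 16×10⁻⁶ × 141 = 2256×10⁻⁶.
The stress required to suppress this strain is σ = Eε = 195×10³ × 2256×10⁻⁶ = 439.9 MPa, tensile since the shaft is trying to contract.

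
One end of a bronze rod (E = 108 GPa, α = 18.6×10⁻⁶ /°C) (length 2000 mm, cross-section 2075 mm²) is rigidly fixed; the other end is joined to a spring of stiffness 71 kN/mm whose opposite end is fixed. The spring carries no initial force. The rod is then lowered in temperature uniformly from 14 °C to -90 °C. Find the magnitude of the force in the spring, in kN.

P ≈ 168 kN

If the spring were absent the rod would shorten by αΔT L = 18.6×10⁻⁶ × 104 × 2000 = 3.869 mm.
With a force P in the spring, the elastic change of the rod is PL/(AE) and that of the spring is P/k; compatibility requires their sum to equal δ_free.
P [ L/(AE) + 1/k ] = δ_free → P [ 2000/(2075×108×10³) + 1/(71×10³) ] = 3.869.
P = 3.869 / 2.301×10⁻⁵ = 168100 N.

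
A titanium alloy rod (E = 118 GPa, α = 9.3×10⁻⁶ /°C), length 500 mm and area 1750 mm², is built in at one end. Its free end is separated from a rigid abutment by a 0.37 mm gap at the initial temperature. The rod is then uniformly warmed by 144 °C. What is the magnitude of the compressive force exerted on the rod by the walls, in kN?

Free thermal elongation = αΔT L = 9.3×10⁻⁶ × 144 × 500 = 0.6696 mm.
The gap closes (δ_free > 0.37 mm) and the wall then resists a further 0.6696 − 0.37 = 0.2996 mm of expansion.
So σ = E(δ_free − g)/L = 118×10³ × 0.2996/500 = 70.71 MPa.
Force on the wall = σA = 70.71 × 1750 mm² = 123.7 kN.

P ≈ 124 kN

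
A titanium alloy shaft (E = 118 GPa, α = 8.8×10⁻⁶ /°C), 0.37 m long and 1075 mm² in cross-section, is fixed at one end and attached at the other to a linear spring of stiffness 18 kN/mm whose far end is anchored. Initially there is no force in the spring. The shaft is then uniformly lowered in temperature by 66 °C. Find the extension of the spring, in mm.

If the spring were absent the shaft would shorten by αΔT L = 8.8×10⁻⁶ × 66 × 370 = 0.2149 mm.
With a force P in the spring, the elastic change of the shaft is PL/(AE) and that of the spring is P/k; compatibility requires their sum to equal δ_free.
So P = δ_free / [L/(AE) + 1/k] = 0.2149 / [ 370/(1075×118×10³) + 1/(18×10³) ].
P = 0.2149 / 5.847×10⁻⁵ = 3675 N.
Spring extension = P/k = 3675/(18×10³) = 0.2042 mm.

δ ≈ 0.204 mm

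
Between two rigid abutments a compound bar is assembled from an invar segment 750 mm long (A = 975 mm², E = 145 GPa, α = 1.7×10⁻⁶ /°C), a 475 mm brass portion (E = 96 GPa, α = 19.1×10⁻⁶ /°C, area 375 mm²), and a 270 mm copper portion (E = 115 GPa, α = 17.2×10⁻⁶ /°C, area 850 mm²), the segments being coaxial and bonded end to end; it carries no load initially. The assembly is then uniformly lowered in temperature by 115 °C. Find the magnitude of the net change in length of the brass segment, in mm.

|ΔL| ≈ 0.0265 mm

With the walls removed the bar would change length by δ_free = Σ αᵢΔT Lᵢ = 1.7×10⁻⁶×115×750 + 19.1×10⁻⁶×115×475 + 17.2×10⁻⁶×115×270 = 1.724 mm.
The rigid supports impose zero overall length change; the single axial force P common to all segments must satisfy P Σ Lᵢ/(AᵢEᵢ) = δ_free.
The series flexibility is Σ Lᵢ/(AᵢEᵢ) = 750/(975×145×10³) + 475/(375×96×10³) + 270/(850×115×10³) = 2.126×10⁻⁵ mm/N.
So P = 1.724 / 2.126×10⁻⁵ = 81.09 kN, tensile.
For the brass segment, free thermal change = 19.1×10⁻⁶×115×475 = 1.043 mm and elastic change from P = 81090×475/(375×96×10³) = 1.07 mm; these oppose, so the net change is 0.0265 mm (segment lengthens).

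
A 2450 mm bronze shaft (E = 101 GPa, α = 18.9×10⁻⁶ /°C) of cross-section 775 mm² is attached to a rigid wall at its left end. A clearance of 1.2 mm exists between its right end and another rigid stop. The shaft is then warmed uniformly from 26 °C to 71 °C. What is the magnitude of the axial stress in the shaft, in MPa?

Unrestrained expansion: δ_free = αΔT L = 18.9×10⁻⁶ × 45 × 2450 = 2.084 mm.
This exceeds the 1.2 mm gap, so the wall pushes back. The portion of expansion that must be recovered elastically is δ_free − gap = 2.084 − 1.2 = 0.8837 mm.
Compatibility: PL/(AE) = 0.8837 mm, so σ = P/A = E × (0.8837/2450) = 36.43 MPa.

σ ≈ 36.4 MPa (compressive)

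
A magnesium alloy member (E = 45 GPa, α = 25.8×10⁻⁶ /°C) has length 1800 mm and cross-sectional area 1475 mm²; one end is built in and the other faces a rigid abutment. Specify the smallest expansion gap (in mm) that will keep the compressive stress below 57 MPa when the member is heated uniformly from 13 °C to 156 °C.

Free expansion if unrestrained: δ_free = αΔT L = 25.8×10⁻⁶ × 143 × 1800 = 6.641 mm.
At the allowable stress the elastic shortening the wall may impose is σL/E = 57 × 1800 / (45×10³) = 2.28 mm.
So the gap has to take up the difference, g_min = δ_free − σL/E = 6.641 − 2.28 = 4.361 mm.

g ≈ 4.36 mm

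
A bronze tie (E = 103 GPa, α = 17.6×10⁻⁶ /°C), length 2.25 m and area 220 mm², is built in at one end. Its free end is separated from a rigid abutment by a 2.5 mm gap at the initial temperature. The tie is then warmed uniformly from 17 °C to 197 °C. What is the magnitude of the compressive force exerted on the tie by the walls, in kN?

P ≈ 46.6 kN

Unrestrained expansion: δ_free = αΔT L = 17.6×10⁻⁶ × 180 × 2250 = 7.128 mm.
This exceeds the 2.5 mm gap, so the wall pushes back. The portion of expansion that must be recovered elastically is δ_free − gap = 7.128 − 2.5 = 4.628 mm.
Compatibility: PL/(AE) = 4.628 mm, so σ = P/A = E × (4.628/2250) = 211.9 MPa.
Force on the wall = σA = 211.9 × 220 mm² = 46.61 kN.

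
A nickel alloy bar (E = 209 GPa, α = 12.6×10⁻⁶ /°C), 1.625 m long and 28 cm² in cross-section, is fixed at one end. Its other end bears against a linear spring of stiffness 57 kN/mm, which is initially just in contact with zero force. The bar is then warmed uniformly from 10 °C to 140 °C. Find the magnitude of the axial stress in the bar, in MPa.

The unrestrained thermal change is αΔT L = 12.6×10⁻⁶ × 130 × 1625 = 2.662 mm.
Let P be the compressive force at the spring. The bar shortens elastically by PL/(AE) and the spring compresses by P/k; together these equal δ_free.
So P = δ_free / [L/(AE) + 1/k] = 2.662 / [ 1625/(2800×209×10³) + 1/(57×10³) ].
P = 2.662 / 2.032×10⁻⁵ = 131000 N.
σ = P/A = 131000/2800 = 46.78 MPa.

σ ≈ 46.8 MPa (compressive)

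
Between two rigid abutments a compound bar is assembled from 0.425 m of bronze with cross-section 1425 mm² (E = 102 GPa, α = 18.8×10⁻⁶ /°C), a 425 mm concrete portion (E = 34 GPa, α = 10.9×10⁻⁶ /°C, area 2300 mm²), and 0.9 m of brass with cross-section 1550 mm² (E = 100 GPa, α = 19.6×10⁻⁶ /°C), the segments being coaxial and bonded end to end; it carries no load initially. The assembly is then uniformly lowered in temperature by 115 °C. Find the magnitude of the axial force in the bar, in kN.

P ≈ 246 kN (tensile)

Free thermal contraction of the whole bar: Σ αᵢΔT Lᵢ = 18.8×10⁻⁶×115×425 + 10.9×10⁻⁶×115×425 + 19.6×10⁻⁶×115×900 = 3.48 mm.
The walls prevent any net length change, so an axial force P (same in every segment) develops. Compatibility: P · Σ Lᵢ/(AᵢEᵢ) = δ_free.
The series flexibility is Σ Lᵢ/(AᵢEᵢ) = 425/(1425×102×10³) + 425/(2300×34×10³) + 900/(1550×100×10³) = 1.417×10⁻⁵ mm/N.
Hence P = δ_free / Σ(L/AE) = 3.48/1.417×10⁻⁵ = 245.7 kN (tensile).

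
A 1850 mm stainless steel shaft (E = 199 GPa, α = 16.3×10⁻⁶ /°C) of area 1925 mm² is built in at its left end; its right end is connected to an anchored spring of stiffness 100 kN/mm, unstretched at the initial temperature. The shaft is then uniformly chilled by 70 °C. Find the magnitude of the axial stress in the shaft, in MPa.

σ ≈ 73.9 MPa (tensile)

If the spring were absent the shaft would shorten by αΔT L = 16.3×10⁻⁶ × 70 × 1850 = 2.111 mm.
Let P be the tensile force in the spring. The shaft extends elastically by PL/(AE) and the spring stretches by P/k; together these equal δ_free.
So P = δ_free / [L/(AE) + 1/k] = 2.111 / [ 1850/(1925×199×10³) + 1/(100×10³) ].
P = 2.111 / 1.483×10⁻⁵ = 142300 N.
σ = P/A = 142300/1925 = 73.94 MPa.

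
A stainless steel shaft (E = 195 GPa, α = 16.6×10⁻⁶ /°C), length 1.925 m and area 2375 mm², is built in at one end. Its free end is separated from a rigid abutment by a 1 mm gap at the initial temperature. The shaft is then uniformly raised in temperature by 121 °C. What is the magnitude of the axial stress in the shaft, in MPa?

σ ≈ 290 MPa (compressive)

Unrestrained expansion: δ_free = αΔT L = 16.6×10⁻⁶ × 121 × 1925 = 3.867 mm.
The gap closes (δ_free > 1 mm) and the wall then resists a further 3.867 − 1 = 2.867 mm of expansion.
Compatibility: PL/(AE) = 2.867 mm, so σ = P/A = E × (2.867/1925) = 290.4 MPa.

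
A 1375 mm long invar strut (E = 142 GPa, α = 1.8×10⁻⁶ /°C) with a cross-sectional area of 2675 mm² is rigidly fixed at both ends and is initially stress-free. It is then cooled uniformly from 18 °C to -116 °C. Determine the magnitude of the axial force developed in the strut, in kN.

P ≈ 91.6 kN (tensile)

Full restraint means ε = 0, so the stress is σ = EαΔT = 142×10³ × 1.8×10⁻⁶ × 134 = 34.25 MPa.
Axial force P = σA = 34.25 × 2675 = 91620 N = 91.62 kN, tensile.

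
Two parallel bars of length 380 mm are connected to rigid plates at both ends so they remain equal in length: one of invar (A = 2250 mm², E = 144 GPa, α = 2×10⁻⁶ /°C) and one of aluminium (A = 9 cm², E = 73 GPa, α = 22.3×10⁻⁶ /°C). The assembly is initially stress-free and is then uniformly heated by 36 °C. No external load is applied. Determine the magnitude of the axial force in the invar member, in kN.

Equilibrium of a rigid end plate with no external load gives equal and opposite internal forces ±P in the two members. Since α_{aluminium} > α_{invar}, heating drives the aluminium into compression and the invar into tension.
Setting the final lengths equal and cancelling L: (α₁ − α₂)ΔT = P/(A₁E₁) + P/(A₂E₂).
|α₁ − α₂|·ΔT = 20.3×10⁻⁶ × 36 = 0.0007308.
1/(A₁E₁) + 1/(A₂E₂) = 1/(2250×144×10³) + 1/(900×73×10³) = 1.831×10⁻⁸ N⁻¹.
P = 0.0007308 / 1.831×10⁻⁸ = 39920 N = 39.92 kN.

P ≈ 39.9 kN (tensile in the invar)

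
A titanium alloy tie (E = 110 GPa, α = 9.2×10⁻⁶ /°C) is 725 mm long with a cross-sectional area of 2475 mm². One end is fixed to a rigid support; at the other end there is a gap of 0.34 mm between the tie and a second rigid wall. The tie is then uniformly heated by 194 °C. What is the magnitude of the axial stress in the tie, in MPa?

If the wall were absent the tie would grow by αΔT L = 9.2×10⁻⁶ × 194 × 725 = 1.294 mm.
After closing the 0.34 mm clearance, 1.294 − 0.34 = 0.954 mm of expansion remains to be suppressed by the wall.
Compatibility: PL/(AE) = 0.954 mm, so σ = P/A = E × (0.954/725) = 144.7 MPa.

σ ≈ 145 MPa (compressive)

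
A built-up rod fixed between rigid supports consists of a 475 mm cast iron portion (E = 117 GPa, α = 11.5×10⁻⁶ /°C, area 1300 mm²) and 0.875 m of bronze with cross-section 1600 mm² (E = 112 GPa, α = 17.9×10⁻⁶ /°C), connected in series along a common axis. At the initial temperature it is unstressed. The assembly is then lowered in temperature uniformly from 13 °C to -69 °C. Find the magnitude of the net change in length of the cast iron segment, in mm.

If the supports were absent, the total length change would be Σ αᵢΔT Lᵢ = 11.5×10⁻⁶×82×475 + 17.9×10⁻⁶×82×875 = 1.732 mm.
The walls prevent any net length change, so an axial force P (same in every segment) develops. Compatibility: P · Σ Lᵢ/(AᵢEᵢ) = δ_free.
The series flexibility is Σ Lᵢ/(AᵢEᵢ) = 475/(1300×117×10³) + 875/(1600×112×10³) = 8.006×10⁻⁶ mm/N.
P = 1.732 / 8.006×10⁻⁶ = 216400 N = 216.4 kN, tensile.
For the cast iron segment, free thermal change = 11.5×10⁻⁶×82×475 = 0.4479 mm and elastic change from P = 216400×475/(1300×117×10³) = 0.6757 mm; these oppose, so the net change is 0.228 mm (segment lengthens).

|ΔL| ≈ 0.228 mm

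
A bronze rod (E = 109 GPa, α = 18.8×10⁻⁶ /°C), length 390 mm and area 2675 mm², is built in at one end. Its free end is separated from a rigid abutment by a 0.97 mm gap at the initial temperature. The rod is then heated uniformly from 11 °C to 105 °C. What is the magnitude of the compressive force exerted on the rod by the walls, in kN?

P ≈ 0 kN

Free thermal elongation = αΔT L = 18.8×10⁻⁶ × 94 × 390 = 0.6892 mm.
Since δ_free = 0.689 mm is less than the 0.97 mm gap, the rod never touches the wall. No axial force develops.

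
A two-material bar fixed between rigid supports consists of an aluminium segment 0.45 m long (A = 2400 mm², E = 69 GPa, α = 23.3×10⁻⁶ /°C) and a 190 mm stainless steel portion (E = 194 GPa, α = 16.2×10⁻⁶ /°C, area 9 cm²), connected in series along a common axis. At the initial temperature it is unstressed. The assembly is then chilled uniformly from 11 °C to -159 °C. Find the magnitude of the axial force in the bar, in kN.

If the supports were absent, the total length change would be Σ αᵢΔT Lᵢ = 23.3×10⁻⁶×170×450 + 16.2×10⁻⁶×170×190 = 2.306 mm.
Since the ends are fixed, an axial force P builds up, equal in every segment, with P · Σ Lᵢ/(AᵢEᵢ) = δ_free.
Σ Lᵢ/(AᵢEᵢ) = 450/(2400×69×10³) + 190/(900×194×10³) = 3.806×10⁻⁶ mm/N.
Hence P = δ_free / Σ(L/AE) = 2.306/3.806×10⁻⁶ = 605.9 kN (tensile).

P ≈ 606 kN (tensile)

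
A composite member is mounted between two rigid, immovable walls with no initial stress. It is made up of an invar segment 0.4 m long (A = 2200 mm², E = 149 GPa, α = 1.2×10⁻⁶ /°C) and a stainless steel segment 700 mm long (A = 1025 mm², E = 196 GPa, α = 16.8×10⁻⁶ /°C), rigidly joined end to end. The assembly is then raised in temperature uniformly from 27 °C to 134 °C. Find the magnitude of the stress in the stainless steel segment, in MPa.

σ ≈ 272 MPa (compressive)

With the walls removed the bar would change length by δ_free = Σ αᵢΔT Lᵢ = 1.2×10⁻⁶×107×400 + 16.8×10⁻⁶×107×700 = 1.31 mm.
The walls prevent any net length change, so an axial force P (same in every segment) develops. Compatibility: P · Σ Lᵢ/(AᵢEᵢ) = δ_free.
Σ Lᵢ/(AᵢEᵢ) = 400/(2200×149×10³) + 700/(1025×196×10³) = 4.705×10⁻⁶ mm/N.
P = 1.31 / 4.705×10⁻⁶ = 278400 N = 278.4 kN, compressive.
σ_{stainless steel} = P / A = 278400 / 1025 = 271.6 MPa.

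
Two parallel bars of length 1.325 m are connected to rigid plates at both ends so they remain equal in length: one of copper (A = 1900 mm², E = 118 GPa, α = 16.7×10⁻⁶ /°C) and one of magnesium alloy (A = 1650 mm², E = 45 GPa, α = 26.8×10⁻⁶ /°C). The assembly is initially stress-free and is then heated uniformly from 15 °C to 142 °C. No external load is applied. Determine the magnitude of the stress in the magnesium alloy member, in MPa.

Both members must finish at the same length. With the larger α, the magnesium alloy tends to over-expand; the plates restrain it, putting the magnesium alloy in compression and the copper in tension. With no external load the two internal forces are equal and opposite, magnitude P.
Setting the final lengths equal and cancelling L: (α₁ − α₂)ΔT = P/(A₁E₁) + P/(A₂E₂).
|α₁ − α₂|·ΔT = 10.1×10⁻⁶ × 127 = 0.001283.
1/(A₁E₁) + 1/(A₂E₂) = 1/(1900×118×10³) + 1/(1650×45×10³) = 1.793×10⁻⁸ N⁻¹.
P = 0.001283 / 1.793×10⁻⁸ = 71550 N = 71.55 kN.
σ_{magnesium alloy} = P/A₂ = 71550/1650 = 43.36 MPa, compressive.

σ ≈ 43.4 MPa (compressive)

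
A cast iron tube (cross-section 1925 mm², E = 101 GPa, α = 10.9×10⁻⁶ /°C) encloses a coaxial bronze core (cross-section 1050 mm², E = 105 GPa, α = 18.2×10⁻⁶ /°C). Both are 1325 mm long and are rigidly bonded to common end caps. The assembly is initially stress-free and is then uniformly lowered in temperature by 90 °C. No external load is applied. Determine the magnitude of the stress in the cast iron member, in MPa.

σ ≈ 24 MPa (compressive)

Equilibrium of a rigid end plate with no external load gives equal and opposite internal forces ±P in the two members. Since α_{bronze} > α_{cast iron}, cooling drives the bronze into tension and the cast iron into compression.
Compatibility of the two members (thermal + elastic change equal): (α₁ − α₂)ΔT = P·[1/(A₁E₁) + 1/(A₂E₂)].
|α₁ − α₂|·ΔT = 7.3×10⁻⁶ × 90 = 0.000657.
1/(A₁E₁) + 1/(A₂E₂) = 1/(1925×101×10³) + 1/(1050×105×10³) = 1.421×10⁻⁸ N⁻¹.
So P = 0.000657 / 1.421×10⁻⁸ = 46.22 kN.
σ_{cast iron} = P/A₁ = 46220/1925 = 24.01 MPa, compressive.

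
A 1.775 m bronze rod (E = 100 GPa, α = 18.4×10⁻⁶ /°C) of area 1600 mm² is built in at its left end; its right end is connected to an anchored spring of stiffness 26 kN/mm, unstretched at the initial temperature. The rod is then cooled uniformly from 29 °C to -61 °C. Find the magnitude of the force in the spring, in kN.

P ≈ 59.3 kN

Free thermal contraction: δ_free = αΔT L = 18.4×10⁻⁶ × 90 × 1775 = 2.939 mm.
With a force P in the spring, the elastic change of the rod is PL/(AE) and that of the spring is P/k; compatibility requires their sum to equal δ_free.
So P = δ_free / [L/(AE) + 1/k] = 2.939 / [ 1775/(1600×100×10³) + 1/(26×10³) ].
P = 2.939 / 4.956×10⁻⁵ = 59320 N.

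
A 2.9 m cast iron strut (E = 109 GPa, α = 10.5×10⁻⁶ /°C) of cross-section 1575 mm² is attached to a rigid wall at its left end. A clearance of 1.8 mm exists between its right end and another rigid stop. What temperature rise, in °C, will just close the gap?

The gap closes when αΔT L = 1.8 mm, since the strut is still unstressed at that instant.
ΔT = 1.8 / (10.5×10⁻⁶ × 2900) = 59.11 °C.

ΔT ≈ 59.1 °C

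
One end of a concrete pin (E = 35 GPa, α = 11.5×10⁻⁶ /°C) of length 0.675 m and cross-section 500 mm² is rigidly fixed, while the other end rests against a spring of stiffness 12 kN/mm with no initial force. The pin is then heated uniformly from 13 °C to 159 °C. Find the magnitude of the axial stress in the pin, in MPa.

σ ≈ 18.6 MPa (compressive)

If the spring were absent the pin would lengthen by αΔT L = 11.5×10⁻⁶ × 146 × 675 = 1.133 mm.
With a force P in the spring, the elastic change of the pin is PL/(AE) and that of the spring is P/k; compatibility requires their sum to equal δ_free.
P [ L/(AE) + 1/k ] = δ_free → P [ 675/(500×35×10³) + 1/(12×10³) ] = 1.133.
P = 1.133 / 0.0001219 = 9297 N.
σ = P/A = 9297/500 = 18.59 MPa.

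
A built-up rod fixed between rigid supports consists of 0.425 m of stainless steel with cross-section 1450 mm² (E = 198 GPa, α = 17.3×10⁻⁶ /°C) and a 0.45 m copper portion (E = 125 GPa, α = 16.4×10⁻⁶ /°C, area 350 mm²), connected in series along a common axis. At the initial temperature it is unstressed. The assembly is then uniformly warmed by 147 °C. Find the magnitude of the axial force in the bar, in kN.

P ≈ 184 kN (compressive)

Free thermal expansion of the whole bar: Σ αᵢΔT Lᵢ = 17.3×10⁻⁶×147×425 + 16.4×10⁻⁶×147×450 = 2.166 mm.
The walls prevent any net length change, so an axial force P (same in every segment) develops. Compatibility: P · Σ Lᵢ/(AᵢEᵢ) = δ_free.
Σ Lᵢ/(AᵢEᵢ) = 425/(1450×198×10³) + 450/(350×125×10³) = 1.177×10⁻⁵ mm/N.
Hence P = δ_free / Σ(L/AE) = 2.166/1.177×10⁻⁵ = 184.1 kN (compressive).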